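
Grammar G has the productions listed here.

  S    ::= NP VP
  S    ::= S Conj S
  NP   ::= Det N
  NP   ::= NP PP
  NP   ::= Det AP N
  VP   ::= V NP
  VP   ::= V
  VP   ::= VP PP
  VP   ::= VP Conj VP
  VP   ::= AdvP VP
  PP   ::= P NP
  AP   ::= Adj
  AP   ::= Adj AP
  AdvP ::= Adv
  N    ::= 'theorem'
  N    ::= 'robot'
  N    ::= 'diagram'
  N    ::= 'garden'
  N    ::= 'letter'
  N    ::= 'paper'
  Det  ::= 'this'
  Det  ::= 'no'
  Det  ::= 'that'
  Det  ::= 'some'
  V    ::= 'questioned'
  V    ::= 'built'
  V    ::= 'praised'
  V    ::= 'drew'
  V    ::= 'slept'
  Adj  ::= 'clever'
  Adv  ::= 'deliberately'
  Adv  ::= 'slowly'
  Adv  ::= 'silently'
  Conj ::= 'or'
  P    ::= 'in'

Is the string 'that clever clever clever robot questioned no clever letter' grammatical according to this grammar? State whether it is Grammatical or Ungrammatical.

S
  NP
    Det: that
    AP
      Adj: clever
      AP
        Adj: clever
        AP
          Adj: clever
    N: robot
  VP
    V: questioned
    NP
      Det: no
      AP
        Adj: clever
      N: letter
The bracketing above is licensed at every node by one of the given productions, with S at the root.

Grammatical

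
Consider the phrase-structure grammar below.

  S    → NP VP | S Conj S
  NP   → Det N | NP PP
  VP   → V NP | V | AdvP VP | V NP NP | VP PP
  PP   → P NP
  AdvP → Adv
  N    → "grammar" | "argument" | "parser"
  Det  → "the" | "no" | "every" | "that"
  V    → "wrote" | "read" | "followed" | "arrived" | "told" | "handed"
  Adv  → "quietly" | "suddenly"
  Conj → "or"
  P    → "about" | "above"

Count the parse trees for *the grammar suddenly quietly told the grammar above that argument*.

Two of the 4 distinct bracketings:
[S [NP [Det the] [N grammar]] [VP [AdvP [Adv suddenly]] [VP [AdvP [Adv quietly]] [VP [V told] [NP [NP [Det the] [N grammar]] [PP [P above] [NP [Det that] [N argument]]]]]]]]
[S [NP [Det the] [N grammar]] [VP [AdvP [Adv suddenly]] [VP [AdvP [Adv quietly]] [VP [VP [V told] [NP [Det the] [N grammar]]] [PP [P above] [NP [Det that] [N argument]]]]]]]
The difference turns on whether NP → NP PP is used at the relevant span, versus an alternative expansion of NP.

4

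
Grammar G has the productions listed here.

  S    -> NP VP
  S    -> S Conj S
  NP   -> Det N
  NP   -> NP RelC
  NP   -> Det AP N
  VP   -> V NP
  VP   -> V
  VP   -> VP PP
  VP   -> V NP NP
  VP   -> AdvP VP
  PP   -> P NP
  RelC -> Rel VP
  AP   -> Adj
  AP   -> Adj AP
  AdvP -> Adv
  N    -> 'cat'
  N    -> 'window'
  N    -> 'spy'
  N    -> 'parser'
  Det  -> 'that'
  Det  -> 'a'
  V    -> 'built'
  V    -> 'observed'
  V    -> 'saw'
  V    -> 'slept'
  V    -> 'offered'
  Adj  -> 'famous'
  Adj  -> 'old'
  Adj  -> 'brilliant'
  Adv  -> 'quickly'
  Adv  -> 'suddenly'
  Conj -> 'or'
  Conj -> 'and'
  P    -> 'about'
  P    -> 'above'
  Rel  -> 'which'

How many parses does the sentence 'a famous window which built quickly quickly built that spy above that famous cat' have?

3

Two of the 3 distinct bracketings:
[S [NP [NP [Det a] [AP [Adj famous]] [N window]] [RelC [Rel which] [VP [V built]]]] [VP [VP [AdvP [Adv quickly]] [VP [AdvP [Adv quickly]] [VP [V built] [NP [Det that] [N spy]]]]] [PP [P above] [NP [Det that] [AP [Adj famous]] [N cat]]]]]
[S [NP [NP [Det a] [AP [Adj famous]] [N window]] [RelC [Rel which] [VP [V built]]]] [VP [AdvP [Adv quickly]] [VP [VP [AdvP [Adv quickly]] [VP [V built] [NP [Det that] [N spy]]]] [PP [P above] [NP [Det that] [AP [Adj famous]] [N cat]]]]]]
The trees differ in how a recursive rule is bracketed over the same span.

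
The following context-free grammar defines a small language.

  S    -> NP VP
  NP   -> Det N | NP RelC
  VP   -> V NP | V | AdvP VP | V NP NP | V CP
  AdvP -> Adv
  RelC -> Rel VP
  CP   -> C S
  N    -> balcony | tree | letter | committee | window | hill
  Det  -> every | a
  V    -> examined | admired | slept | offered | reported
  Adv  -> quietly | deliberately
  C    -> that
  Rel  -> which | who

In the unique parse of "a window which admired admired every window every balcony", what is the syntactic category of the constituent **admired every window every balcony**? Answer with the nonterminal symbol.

VP

S
  NP
    NP
      Det: a
      N: window
    RelC
      Rel: which
      VP
        V: admired
  VP
    V: admired
    NP
      Det: every
      N: window
    NP
      Det: every
      N: balcony
The span 'admired every window every balcony' is the VP node built by VP → V NP NP.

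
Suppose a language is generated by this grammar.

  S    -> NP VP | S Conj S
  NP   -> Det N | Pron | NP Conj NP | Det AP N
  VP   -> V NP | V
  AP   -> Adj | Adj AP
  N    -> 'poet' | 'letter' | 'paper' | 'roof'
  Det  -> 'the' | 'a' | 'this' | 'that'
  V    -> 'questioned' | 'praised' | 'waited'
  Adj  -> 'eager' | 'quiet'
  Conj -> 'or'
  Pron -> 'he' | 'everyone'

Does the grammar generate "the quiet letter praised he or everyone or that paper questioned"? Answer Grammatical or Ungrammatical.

Grammatical

S
  S
    NP
      Det: the
      AP
        Adj: quiet
      N: letter
    VP
      V: praised
      NP
        Pron: he
  Conj: or
  S
    NP
      NP
        Pron: everyone
      Conj: or
      NP
        Det: that
        N: paper
    VP
      V: questioned
The bracketing above is licensed at every node by one of the given productions, with S at the root.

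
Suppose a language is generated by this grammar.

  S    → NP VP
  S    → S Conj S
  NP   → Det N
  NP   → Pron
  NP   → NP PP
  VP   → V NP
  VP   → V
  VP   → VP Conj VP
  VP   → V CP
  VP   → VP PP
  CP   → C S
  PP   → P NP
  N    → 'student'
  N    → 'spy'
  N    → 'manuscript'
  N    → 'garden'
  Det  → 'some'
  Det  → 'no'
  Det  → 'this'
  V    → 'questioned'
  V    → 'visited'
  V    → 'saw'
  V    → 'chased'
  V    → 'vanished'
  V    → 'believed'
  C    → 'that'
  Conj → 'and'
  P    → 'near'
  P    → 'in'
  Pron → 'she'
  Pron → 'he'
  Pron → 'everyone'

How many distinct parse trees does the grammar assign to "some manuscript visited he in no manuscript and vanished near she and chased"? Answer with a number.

Two of the 6 distinct bracketings:
[S [NP [Det some] [N manuscript]] [VP [VP [V visited] [NP [NP [Pron he]] [PP [P in] [NP [Det no] [N manuscript]]]]] [Conj and] [VP [VP [VP [V vanished]] [PP [P near] [NP [Pron she]]]] [Conj and] [VP [V chased]]]]]
[S [NP [Det some] [N manuscript]] [VP [VP [VP [V visited] [NP [Pron he]]] [PP [P in] [NP [Det no] [N manuscript]]]] [Conj and] [VP [VP [VP [V vanished]] [PP [P near] [NP [Pron she]]]] [Conj and] [VP [V chased]]]]]
The difference turns on whether NP → NP PP is used at the relevant span, versus an alternative expansion of NP.

6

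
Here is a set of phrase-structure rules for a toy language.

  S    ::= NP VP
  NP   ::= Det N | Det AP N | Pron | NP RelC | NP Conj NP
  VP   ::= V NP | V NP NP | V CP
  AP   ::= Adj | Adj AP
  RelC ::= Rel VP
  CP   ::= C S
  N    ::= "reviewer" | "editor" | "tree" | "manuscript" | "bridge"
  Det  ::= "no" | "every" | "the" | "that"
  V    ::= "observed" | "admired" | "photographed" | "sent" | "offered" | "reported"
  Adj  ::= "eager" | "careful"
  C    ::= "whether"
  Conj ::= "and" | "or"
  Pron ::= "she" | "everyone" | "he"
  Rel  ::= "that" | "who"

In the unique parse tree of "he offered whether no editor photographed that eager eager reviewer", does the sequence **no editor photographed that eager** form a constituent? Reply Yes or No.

[S [NP [Pron he]] [VP [V offered] [CP [C whether] [S [NP [Det no] [N editor]] [VP [V photographed] [NP [Det that] [AP [Adj eager] [AP [Adj eager]]] [N reviewer]]]]]]]
The smallest constituent containing 'no editor photographed that eager' is the S spanning 'no editor photographed that eager eager reviewer'; no single node in the tree dominates exactly the given words.

No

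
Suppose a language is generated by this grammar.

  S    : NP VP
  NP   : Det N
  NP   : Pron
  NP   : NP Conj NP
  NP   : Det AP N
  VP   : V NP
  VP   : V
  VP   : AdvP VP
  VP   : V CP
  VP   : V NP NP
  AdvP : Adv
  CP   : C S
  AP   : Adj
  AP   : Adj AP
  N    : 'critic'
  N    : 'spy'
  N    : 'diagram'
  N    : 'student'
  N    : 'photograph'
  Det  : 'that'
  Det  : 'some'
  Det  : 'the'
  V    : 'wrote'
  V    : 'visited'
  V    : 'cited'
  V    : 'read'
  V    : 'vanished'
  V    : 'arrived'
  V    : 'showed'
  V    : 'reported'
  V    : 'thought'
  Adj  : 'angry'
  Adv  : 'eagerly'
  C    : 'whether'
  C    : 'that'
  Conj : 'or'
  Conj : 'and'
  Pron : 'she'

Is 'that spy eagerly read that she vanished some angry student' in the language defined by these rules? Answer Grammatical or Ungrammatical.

Grammatical

[S [NP [Det that] [N spy]] [VP [AdvP [Adv eagerly]] [VP [V read] [CP [C that] [S [NP [Pron she]] [VP [V vanished] [NP [Det some] [AP [Adj angry]] [N student]]]]]]]]
Every word is introduced by a lexical rule and the phrasal rules combine the resulting categories into a single S.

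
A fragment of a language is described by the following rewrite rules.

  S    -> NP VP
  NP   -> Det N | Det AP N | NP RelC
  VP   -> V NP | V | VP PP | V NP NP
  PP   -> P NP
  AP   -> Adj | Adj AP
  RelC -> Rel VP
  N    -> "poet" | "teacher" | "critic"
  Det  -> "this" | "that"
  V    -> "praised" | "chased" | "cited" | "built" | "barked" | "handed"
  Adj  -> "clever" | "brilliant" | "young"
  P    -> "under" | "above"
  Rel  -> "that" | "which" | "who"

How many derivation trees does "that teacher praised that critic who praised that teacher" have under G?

The two bracketings:
[S [NP [Det that] [N teacher]] [VP [V praised] [NP [NP [Det that] [N critic]] [RelC [Rel who] [VP [V praised] [NP [Det that] [N teacher]]]]]]]
[S [NP [Det that] [N teacher]] [VP [V praised] [NP [NP [Det that] [N critic]] [RelC [Rel who] [VP [V praised]]]] [NP [Det that] [N teacher]]]]
The difference turns on whether VP → V is used at the relevant span, versus an alternative expansion of VP.

2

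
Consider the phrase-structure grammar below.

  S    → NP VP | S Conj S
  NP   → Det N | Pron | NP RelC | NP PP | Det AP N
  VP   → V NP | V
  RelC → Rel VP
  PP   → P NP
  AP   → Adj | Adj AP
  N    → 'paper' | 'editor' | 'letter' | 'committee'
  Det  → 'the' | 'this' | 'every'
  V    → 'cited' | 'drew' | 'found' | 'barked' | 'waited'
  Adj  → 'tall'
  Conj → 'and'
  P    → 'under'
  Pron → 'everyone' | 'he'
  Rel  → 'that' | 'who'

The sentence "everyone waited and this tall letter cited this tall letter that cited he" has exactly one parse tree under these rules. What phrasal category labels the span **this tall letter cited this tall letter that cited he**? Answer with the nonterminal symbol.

S

S
  S
    NP
      Pron: everyone
    VP
      V: waited
  Conj: and
  S
    NP
      Det: this
      AP
        Adj: tall
      N: letter
    VP
      V: cited
      NP
        NP
          Det: this
          AP
            Adj: tall
          N: letter
        RelC
          Rel: that
          VP
            V: cited
            NP
              Pron: he
The span 'this tall letter cited this tall letter that cited he' is the S node built by S → NP VP.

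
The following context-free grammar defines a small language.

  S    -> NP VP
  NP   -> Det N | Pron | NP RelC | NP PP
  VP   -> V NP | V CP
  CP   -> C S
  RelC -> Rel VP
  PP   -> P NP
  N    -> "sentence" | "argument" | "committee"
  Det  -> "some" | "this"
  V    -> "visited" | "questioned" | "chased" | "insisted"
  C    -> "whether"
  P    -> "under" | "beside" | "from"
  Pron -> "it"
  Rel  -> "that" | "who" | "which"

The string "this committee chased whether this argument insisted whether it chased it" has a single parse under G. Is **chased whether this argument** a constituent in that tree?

[S [NP [Det this] [N committee]] [VP [V chased] [CP [C whether] [S [NP [Det this] [N argument]] [VP [V insisted] [CP [C whether] [S [NP [Pron it]] [VP [V chased] [NP [Pron it]]]]]]]]]]
The smallest constituent containing 'chased whether this argument' is the VP spanning 'chased whether this argument insisted whether it chased it'; no single node in the tree dominates exactly the given words.

No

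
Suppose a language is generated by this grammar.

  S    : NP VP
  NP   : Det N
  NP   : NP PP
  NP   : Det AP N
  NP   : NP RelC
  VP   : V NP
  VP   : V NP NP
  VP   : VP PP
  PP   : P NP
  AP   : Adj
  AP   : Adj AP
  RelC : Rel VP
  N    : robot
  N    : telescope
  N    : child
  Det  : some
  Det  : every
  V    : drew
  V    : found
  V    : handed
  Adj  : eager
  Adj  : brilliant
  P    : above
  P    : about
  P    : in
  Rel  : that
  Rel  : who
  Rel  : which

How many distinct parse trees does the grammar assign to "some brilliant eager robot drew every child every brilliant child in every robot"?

2

The two bracketings:
[S [NP [Det some] [AP [Adj brilliant] [AP [Adj eager]]] [N robot]] [VP [V drew] [NP [Det every] [N child]] [NP [NP [Det every] [AP [Adj brilliant]] [N child]] [PP [P in] [NP [Det every] [N robot]]]]]]
[S [NP [Det some] [AP [Adj brilliant] [AP [Adj eager]]] [N robot]] [VP [VP [V drew] [NP [Det every] [N child]] [NP [Det every] [AP [Adj brilliant]] [N child]]] [PP [P in] [NP [Det every] [N robot]]]]]
The difference turns on whether NP → NP PP is used at the relevant span, versus an alternative expansion of NP.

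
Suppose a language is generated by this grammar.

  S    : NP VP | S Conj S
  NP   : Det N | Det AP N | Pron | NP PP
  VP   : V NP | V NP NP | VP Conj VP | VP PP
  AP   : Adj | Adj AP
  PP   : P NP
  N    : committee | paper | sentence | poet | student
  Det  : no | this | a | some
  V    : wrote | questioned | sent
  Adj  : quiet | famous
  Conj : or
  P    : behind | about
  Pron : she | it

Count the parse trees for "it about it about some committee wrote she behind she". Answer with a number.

Two of the 4 distinct bracketings:
[S [NP [NP [Pron it]] [PP [P about] [NP [NP [Pron it]] [PP [P about] [NP [Det some] [N committee]]]]]] [VP [V wrote] [NP [NP [Pron she]] [PP [P behind] [NP [Pron she]]]]]]
[S [NP [NP [Pron it]] [PP [P about] [NP [NP [Pron it]] [PP [P about] [NP [Det some] [N committee]]]]]] [VP [VP [V wrote] [NP [Pron she]]] [PP [P behind] [NP [Pron she]]]]]
The difference turns on whether VP → VP PP is used at the relevant span, versus an alternative expansion of VP.

4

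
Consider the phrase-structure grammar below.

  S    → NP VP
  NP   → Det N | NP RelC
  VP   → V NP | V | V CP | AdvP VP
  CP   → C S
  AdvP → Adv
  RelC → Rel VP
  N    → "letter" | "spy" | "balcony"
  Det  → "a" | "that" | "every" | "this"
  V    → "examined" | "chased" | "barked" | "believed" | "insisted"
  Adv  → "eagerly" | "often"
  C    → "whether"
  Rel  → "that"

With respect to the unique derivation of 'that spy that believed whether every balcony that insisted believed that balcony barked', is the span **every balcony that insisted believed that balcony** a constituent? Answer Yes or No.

[S [NP [NP [Det that] [N spy]] [RelC [Rel that] [VP [V believed] [CP [C whether] [S [NP [NP [Det every] [N balcony]] [RelC [Rel that] [VP [V insisted]]]] [VP [V believed] [NP [Det that] [N balcony]]]]]]]] [VP [V barked]]]
The words 'every balcony that insisted believed that balcony' are exhaustively dominated by a single S node (built by S → NP VP), so they form a constituent.

Yes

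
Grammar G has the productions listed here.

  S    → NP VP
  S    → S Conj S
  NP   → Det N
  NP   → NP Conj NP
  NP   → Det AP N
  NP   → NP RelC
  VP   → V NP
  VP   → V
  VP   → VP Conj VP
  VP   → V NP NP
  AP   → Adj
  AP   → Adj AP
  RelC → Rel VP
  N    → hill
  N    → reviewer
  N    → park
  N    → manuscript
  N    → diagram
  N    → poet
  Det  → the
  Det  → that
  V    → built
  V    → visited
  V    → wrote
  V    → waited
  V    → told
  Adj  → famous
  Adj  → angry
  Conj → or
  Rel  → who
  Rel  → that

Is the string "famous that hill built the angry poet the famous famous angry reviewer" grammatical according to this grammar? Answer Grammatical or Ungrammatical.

An Adj word can never sit immediately before a Det/Rel word in any string this grammar generates, so the substring 'famous that' rules out a derivation.

Ungrammatical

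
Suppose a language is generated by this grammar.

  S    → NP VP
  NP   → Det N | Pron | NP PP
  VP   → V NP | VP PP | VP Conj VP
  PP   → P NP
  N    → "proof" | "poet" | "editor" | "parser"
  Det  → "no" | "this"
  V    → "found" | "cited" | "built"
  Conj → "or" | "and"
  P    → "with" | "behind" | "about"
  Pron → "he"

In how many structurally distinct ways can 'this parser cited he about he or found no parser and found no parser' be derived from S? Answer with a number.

4

Two of the 4 distinct bracketings:
[S [NP [Det this] [N parser]] [VP [VP [V cited] [NP [NP [Pron he]] [PP [P about] [NP [Pron he]]]]] [Conj or] [VP [VP [V found] [NP [Det no] [N parser]]] [Conj and] [VP [V found] [NP [Det no] [N parser]]]]]]
[S [NP [Det this] [N parser]] [VP [VP [VP [V cited] [NP [Pron he]]] [PP [P about] [NP [Pron he]]]] [Conj or] [VP [VP [V found] [NP [Det no] [N parser]]] [Conj and] [VP [V found] [NP [Det no] [N parser]]]]]]
The difference turns on whether NP → NP PP is used at the relevant span, versus an alternative expansion of NP.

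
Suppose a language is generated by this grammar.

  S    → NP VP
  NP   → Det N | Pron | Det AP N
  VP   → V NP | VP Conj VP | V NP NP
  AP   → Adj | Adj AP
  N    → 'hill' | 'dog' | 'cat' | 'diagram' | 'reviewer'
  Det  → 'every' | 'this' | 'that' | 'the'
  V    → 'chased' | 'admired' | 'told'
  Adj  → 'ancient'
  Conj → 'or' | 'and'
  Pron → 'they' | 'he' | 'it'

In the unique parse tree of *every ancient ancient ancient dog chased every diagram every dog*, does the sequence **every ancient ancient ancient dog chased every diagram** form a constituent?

No

[S [NP [Det every] [AP [Adj ancient] [AP [Adj ancient] [AP [Adj ancient]]]] [N dog]] [VP [V chased] [NP [Det every] [N diagram]] [NP [Det every] [N dog]]]]
The smallest constituent containing 'every ancient ancient ancient dog chased every diagram' is the S spanning 'every ancient ancient ancient dog chased every diagram every dog'; no single node in the tree dominates exactly the given words.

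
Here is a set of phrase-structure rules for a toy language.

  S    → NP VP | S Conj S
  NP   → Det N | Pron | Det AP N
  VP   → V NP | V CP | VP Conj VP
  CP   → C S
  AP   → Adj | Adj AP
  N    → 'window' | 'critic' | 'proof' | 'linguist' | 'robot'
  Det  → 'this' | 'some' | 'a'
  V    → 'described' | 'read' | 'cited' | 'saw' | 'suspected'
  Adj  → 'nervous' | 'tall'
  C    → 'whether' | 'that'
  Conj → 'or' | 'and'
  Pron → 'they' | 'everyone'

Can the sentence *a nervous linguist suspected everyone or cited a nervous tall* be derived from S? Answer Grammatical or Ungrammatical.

For S → NP VP, the only prefix that parses as NP is 'a nervous linguist', but the remainder 'suspected everyone or cited a nervous tall' is not a VP under these rules. The alternative S rule S → S Conj S likewise has no satisfying split.

Ungrammatical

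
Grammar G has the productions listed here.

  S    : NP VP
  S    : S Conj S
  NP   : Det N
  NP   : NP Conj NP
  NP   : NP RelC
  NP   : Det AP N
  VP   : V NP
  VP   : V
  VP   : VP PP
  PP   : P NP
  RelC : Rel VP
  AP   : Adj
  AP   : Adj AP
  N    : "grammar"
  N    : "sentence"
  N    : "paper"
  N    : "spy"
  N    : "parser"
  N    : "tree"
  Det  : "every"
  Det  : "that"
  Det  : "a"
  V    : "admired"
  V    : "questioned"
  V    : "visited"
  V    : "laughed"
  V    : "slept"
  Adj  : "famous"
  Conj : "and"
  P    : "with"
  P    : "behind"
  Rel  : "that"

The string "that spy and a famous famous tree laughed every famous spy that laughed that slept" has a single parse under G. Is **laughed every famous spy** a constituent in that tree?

[S [NP [NP [Det that] [N spy]] [Conj and] [NP [Det a] [AP [Adj famous] [AP [Adj famous]]] [N tree]]] [VP [V laughed] [NP [NP [NP [Det every] [AP [Adj famous]] [N spy]] [RelC [Rel that] [VP [V laughed]]]] [RelC [Rel that] [VP [V slept]]]]]]
The smallest constituent containing 'laughed every famous spy' is the VP spanning 'laughed every famous spy that laughed that slept'; no single node in the tree dominates exactly the given words.

No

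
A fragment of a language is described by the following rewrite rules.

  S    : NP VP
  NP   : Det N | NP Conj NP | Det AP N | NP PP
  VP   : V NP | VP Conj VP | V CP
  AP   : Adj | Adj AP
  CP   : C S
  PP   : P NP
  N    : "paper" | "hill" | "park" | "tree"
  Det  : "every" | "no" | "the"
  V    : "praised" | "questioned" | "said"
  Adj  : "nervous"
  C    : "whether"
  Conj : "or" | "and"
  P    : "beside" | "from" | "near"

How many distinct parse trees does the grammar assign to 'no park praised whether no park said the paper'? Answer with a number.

[S [NP [Det no] [N park]] [VP [V praised] [CP [C whether] [S [NP [Det no] [N park]] [VP [V said] [NP [Det the] [N paper]]]]]]]
No rule offers an alternative attachment or grouping for any span, so this is the only derivation.

1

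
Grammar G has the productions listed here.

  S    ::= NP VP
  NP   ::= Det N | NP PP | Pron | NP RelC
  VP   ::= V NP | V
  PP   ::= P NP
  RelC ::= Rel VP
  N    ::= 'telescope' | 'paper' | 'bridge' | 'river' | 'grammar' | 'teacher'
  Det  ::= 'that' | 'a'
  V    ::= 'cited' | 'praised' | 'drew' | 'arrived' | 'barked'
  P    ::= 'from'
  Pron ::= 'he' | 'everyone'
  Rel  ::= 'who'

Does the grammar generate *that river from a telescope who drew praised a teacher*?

Grammatical

[S [NP [NP [Det that] [N river]] [PP [P from] [NP [NP [Det a] [N telescope]] [RelC [Rel who] [VP [V drew]]]]]] [VP [V praised] [NP [Det a] [N teacher]]]]
Every word is introduced by a lexical rule and the phrasal rules combine the resulting categories into a single S.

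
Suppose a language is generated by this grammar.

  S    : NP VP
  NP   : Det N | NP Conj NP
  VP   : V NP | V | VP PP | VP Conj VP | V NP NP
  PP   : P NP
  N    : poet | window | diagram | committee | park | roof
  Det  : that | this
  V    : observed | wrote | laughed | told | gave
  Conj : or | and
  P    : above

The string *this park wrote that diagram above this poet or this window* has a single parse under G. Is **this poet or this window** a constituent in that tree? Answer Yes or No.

Yes

[S [NP [Det this] [N park]] [VP [VP [V wrote] [NP [Det that] [N diagram]]] [PP [P above] [NP [NP [Det this] [N poet]] [Conj or] [NP [Det this] [N window]]]]]]
The words 'this poet or this window' are exhaustively dominated by a single NP node (built by NP → NP Conj NP), so they form a constituent.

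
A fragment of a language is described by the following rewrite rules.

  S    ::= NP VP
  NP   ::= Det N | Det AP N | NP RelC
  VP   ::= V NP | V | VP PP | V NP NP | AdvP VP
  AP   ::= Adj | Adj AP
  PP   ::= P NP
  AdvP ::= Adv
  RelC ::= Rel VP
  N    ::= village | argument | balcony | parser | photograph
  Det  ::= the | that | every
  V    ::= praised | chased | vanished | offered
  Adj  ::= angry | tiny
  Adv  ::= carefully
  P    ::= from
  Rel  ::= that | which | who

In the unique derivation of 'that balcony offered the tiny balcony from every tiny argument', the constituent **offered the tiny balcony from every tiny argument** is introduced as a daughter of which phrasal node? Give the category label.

S
  NP
    Det: that
    N: balcony
  VP
    VP
      V: offered
      NP
        Det: the
        AP
          Adj: tiny
        N: balcony
    PP
      P: from
      NP
        Det: every
        AP
          Adj: tiny
        N: argument
The span 'offered the tiny balcony from every tiny argument' is the VP node built by VP → VP PP.
Its mother is the S built by S → NP VP.

S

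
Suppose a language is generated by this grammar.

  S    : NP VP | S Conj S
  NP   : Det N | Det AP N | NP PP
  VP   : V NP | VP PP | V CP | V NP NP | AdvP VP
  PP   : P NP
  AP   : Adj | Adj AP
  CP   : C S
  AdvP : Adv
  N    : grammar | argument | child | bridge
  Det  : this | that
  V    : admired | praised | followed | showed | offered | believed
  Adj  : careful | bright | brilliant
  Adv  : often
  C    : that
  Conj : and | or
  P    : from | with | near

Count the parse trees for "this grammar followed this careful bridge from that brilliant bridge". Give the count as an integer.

2

The two bracketings:
[S [NP [Det this] [N grammar]] [VP [V followed] [NP [NP [Det this] [AP [Adj careful]] [N bridge]] [PP [P from] [NP [Det that] [AP [Adj brilliant]] [N bridge]]]]]]
[S [NP [Det this] [N grammar]] [VP [VP [V followed] [NP [Det this] [AP [Adj careful]] [N bridge]]] [PP [P from] [NP [Det that] [AP [Adj brilliant]] [N bridge]]]]]
The difference turns on whether NP → NP PP is used at the relevant span, versus an alternative expansion of NP.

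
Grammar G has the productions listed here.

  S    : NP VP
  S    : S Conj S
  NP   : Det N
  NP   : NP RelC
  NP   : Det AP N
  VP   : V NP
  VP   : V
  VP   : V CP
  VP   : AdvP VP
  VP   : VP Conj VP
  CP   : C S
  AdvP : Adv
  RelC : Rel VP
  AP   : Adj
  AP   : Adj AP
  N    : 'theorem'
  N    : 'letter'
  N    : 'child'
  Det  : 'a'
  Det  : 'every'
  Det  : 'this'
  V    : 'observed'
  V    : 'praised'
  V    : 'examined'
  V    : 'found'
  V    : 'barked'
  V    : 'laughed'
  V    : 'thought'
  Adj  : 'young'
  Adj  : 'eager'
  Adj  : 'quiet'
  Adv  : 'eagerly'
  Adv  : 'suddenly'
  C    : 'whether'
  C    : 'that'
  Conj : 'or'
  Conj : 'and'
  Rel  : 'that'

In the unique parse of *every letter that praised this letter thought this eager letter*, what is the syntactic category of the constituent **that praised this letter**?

RelC

S
  NP
    NP
      Det: every
      N: letter
    RelC
      Rel: that
      VP
        V: praised
        NP
          Det: this
          N: letter
  VP
    V: thought
    NP
      Det: this
      AP
        Adj: eager
      N: letter
The span 'that praised this letter' is the RelC node built by RelC → Rel VP.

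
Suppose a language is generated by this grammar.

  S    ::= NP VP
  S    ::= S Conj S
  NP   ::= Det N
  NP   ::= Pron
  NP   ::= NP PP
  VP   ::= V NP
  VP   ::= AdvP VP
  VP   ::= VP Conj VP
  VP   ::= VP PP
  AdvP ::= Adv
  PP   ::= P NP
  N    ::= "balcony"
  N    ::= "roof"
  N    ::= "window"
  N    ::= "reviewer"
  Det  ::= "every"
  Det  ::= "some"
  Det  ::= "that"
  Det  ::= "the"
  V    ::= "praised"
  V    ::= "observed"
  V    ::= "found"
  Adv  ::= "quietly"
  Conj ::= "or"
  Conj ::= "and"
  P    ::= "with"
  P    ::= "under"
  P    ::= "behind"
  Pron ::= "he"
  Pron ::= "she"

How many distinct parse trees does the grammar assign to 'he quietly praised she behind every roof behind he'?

9

Two of the 9 distinct bracketings:
[S [NP [Pron he]] [VP [AdvP [Adv quietly]] [VP [V praised] [NP [NP [Pron she]] [PP [P behind] [NP [NP [Det every] [N roof]] [PP [P behind] [NP [Pron he]]]]]]]]]
[S [NP [Pron he]] [VP [AdvP [Adv quietly]] [VP [V praised] [NP [NP [NP [Pron she]] [PP [P behind] [NP [Det every] [N roof]]]] [PP [P behind] [NP [Pron he]]]]]]]
The trees differ in how a recursive rule is bracketed over the same span.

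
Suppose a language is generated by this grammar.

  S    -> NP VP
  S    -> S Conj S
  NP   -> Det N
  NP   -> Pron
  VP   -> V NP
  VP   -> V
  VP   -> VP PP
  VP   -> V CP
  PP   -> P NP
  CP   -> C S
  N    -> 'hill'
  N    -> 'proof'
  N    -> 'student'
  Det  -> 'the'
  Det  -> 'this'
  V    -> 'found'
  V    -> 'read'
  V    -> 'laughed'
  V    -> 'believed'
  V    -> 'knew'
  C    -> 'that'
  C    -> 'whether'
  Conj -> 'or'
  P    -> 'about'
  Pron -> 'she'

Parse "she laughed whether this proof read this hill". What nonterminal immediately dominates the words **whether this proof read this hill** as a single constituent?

[S [NP [Pron she]] [VP [V laughed] [CP [C whether] [S [NP [Det this] [N proof]] [VP [V read] [NP [Det this] [N hill]]]]]]]
The span 'whether this proof read this hill' is the CP node built by CP → C S.

CP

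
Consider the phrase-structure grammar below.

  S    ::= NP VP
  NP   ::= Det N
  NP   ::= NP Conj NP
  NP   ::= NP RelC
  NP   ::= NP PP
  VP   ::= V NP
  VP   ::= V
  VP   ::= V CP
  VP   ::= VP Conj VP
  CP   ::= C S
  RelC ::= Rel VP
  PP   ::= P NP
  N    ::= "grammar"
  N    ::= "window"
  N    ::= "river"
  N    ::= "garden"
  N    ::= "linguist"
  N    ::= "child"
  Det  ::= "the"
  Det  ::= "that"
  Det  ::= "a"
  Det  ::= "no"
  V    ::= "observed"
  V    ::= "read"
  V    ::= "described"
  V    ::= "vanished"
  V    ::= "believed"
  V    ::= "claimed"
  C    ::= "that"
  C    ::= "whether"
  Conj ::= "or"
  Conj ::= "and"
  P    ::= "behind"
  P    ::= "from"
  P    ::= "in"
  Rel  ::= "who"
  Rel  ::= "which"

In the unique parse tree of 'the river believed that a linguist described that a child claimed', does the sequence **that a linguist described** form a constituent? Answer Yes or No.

No

[S [NP [Det the] [N river]] [VP [V believed] [CP [C that] [S [NP [Det a] [N linguist]] [VP [V described] [CP [C that] [S [NP [Det a] [N child]] [VP [V claimed]]]]]]]]]
The smallest constituent containing 'that a linguist described' is the CP spanning 'that a linguist described that a child claimed'; no single node in the tree dominates exactly the given words.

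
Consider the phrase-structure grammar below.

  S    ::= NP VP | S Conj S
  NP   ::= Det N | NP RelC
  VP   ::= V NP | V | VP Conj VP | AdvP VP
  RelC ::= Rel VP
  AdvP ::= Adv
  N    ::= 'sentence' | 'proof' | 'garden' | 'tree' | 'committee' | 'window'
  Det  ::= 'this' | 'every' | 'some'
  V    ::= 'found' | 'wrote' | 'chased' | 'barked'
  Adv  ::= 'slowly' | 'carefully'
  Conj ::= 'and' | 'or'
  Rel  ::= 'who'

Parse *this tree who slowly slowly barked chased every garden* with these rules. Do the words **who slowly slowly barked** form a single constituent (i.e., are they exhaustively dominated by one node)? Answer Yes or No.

[S [NP [NP [Det this] [N tree]] [RelC [Rel who] [VP [AdvP [Adv slowly]] [VP [AdvP [Adv slowly]] [VP [V barked]]]]]] [VP [V chased] [NP [Det every] [N garden]]]]
The words 'who slowly slowly barked' are exhaustively dominated by a single RelC node (built by RelC → Rel VP), so they form a constituent.

Yes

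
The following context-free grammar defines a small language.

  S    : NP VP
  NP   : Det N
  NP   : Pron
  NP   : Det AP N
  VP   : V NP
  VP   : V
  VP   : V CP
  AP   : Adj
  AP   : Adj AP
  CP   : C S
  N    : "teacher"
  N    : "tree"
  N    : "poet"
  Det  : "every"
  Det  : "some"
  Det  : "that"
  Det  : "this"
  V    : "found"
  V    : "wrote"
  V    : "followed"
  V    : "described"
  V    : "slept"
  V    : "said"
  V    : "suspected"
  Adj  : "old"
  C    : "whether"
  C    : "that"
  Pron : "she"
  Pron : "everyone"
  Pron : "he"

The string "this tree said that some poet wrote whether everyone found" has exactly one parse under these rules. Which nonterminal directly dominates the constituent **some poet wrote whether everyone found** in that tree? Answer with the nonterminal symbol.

[S [NP [Det this] [N tree]] [VP [V said] [CP [C that] [S [NP [Det some] [N poet]] [VP [V wrote] [CP [C whether] [S [NP [Pron everyone]] [VP [V found]]]]]]]]]
The span 'some poet wrote whether everyone found' is the S node built by S → NP VP.
Its mother is the CP built by CP → C S.

CP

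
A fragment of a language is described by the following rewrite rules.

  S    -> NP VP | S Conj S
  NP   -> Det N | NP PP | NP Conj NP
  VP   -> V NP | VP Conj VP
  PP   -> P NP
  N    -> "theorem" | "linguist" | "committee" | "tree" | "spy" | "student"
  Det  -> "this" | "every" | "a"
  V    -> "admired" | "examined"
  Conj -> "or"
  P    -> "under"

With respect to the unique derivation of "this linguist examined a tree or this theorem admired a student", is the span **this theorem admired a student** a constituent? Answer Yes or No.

Yes

[S [S [NP [Det this] [N linguist]] [VP [V examined] [NP [Det a] [N tree]]]] [Conj or] [S [NP [Det this] [N theorem]] [VP [V admired] [NP [Det a] [N student]]]]]
The words 'this theorem admired a student' are exhaustively dominated by a single S node (built by S → NP VP), so they form a constituent.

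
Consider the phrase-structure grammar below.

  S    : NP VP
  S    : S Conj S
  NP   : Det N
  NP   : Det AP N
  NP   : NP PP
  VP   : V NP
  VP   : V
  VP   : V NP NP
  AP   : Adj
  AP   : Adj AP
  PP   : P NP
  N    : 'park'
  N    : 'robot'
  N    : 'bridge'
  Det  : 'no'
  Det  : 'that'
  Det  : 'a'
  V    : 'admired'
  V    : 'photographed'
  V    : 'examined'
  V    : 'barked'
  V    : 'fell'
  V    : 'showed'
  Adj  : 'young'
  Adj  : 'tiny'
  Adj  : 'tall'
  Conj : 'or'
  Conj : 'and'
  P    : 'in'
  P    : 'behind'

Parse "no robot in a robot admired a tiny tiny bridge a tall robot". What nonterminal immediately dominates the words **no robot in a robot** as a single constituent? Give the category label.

[S [NP [NP [Det no] [N robot]] [PP [P in] [NP [Det a] [N robot]]]] [VP [V admired] [NP [Det a] [AP [Adj tiny] [AP [Adj tiny]]] [N bridge]] [NP [Det a] [AP [Adj tall]] [N robot]]]]
The span 'no robot in a robot' is the NP node built by NP → NP PP.

NP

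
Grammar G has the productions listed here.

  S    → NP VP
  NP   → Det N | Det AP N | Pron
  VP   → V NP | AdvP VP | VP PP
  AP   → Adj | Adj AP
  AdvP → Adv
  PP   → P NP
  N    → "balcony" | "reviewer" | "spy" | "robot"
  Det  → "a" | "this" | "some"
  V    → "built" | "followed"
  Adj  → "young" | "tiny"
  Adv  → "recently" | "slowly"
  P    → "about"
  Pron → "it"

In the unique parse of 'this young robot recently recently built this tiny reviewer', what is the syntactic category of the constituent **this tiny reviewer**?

NP

S
  NP
    Det: this
    AP
      Adj: young
    N: robot
  VP
    AdvP
      Adv: recently
    VP
      AdvP
        Adv: recently
      VP
        V: built
        NP
          Det: this
          AP
            Adj: tiny
          N: reviewer
The span 'this tiny reviewer' is the NP node built by NP → Det AP N.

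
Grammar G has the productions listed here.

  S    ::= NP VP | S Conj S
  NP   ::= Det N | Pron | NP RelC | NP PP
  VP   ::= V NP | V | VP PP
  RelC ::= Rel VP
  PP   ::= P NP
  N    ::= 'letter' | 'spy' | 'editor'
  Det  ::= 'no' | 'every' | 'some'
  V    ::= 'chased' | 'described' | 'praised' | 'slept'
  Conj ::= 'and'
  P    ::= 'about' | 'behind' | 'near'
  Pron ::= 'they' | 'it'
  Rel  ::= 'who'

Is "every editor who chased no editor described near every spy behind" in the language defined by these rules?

Ungrammatical

For S → NP VP, every NP-prefix leaves a non-VP remainder: after 'every editor' the remainder is not a VP; after 'every editor who chased' the remainder is not a VP; after 'every editor who chased no editor' the remainder is not a VP. The alternative S rule S → S Conj S likewise has no satisfying split.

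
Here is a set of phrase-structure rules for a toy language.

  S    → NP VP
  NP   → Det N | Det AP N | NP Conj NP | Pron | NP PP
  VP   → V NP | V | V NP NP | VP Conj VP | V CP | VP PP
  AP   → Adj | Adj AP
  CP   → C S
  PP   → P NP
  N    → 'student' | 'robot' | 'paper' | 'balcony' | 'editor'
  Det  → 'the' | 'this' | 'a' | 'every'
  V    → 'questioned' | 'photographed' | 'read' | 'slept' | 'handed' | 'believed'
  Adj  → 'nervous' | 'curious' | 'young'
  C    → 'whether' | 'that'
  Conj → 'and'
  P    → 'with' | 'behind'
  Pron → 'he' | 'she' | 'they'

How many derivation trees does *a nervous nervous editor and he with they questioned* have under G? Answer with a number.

The two bracketings:
[S [NP [NP [Det a] [AP [Adj nervous] [AP [Adj nervous]]] [N editor]] [Conj and] [NP [NP [Pron he]] [PP [P with] [NP [Pron they]]]]] [VP [V questioned]]]
[S [NP [NP [NP [Det a] [AP [Adj nervous] [AP [Adj nervous]]] [N editor]] [Conj and] [NP [Pron he]]] [PP [P with] [NP [Pron they]]]] [VP [V questioned]]]
The trees differ in how a recursive rule is bracketed over the same span.

2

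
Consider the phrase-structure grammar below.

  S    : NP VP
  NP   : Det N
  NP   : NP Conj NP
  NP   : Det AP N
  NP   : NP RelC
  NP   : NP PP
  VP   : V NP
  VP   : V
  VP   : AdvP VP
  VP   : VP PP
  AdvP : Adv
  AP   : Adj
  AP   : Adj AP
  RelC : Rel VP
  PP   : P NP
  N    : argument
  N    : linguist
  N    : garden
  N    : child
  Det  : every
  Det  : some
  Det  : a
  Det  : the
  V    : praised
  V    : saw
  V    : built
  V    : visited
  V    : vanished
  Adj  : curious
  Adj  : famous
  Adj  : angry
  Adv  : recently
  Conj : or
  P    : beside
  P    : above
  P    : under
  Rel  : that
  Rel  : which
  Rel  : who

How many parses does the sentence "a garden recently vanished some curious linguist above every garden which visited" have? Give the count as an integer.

4

Two of the 4 distinct bracketings:
[S [NP [Det a] [N garden]] [VP [AdvP [Adv recently]] [VP [V vanished] [NP [NP [NP [Det some] [AP [Adj curious]] [N linguist]] [PP [P above] [NP [Det every] [N garden]]]] [RelC [Rel which] [VP [V visited]]]]]]]
[S [NP [Det a] [N garden]] [VP [AdvP [Adv recently]] [VP [V vanished] [NP [NP [Det some] [AP [Adj curious]] [N linguist]] [PP [P above] [NP [NP [Det every] [N garden]] [RelC [Rel which] [VP [V visited]]]]]]]]]
The trees differ in how a recursive rule is bracketed over the same span.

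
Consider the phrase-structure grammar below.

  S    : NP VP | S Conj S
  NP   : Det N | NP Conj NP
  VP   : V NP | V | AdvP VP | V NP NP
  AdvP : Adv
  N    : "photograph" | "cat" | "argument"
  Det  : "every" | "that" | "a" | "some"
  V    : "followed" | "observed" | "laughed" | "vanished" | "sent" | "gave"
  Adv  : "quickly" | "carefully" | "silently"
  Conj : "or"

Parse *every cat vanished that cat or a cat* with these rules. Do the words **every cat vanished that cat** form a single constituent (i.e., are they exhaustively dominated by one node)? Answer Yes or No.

No

[S [NP [Det every] [N cat]] [VP [V vanished] [NP [NP [Det that] [N cat]] [Conj or] [NP [Det a] [N cat]]]]]
The smallest constituent containing 'every cat vanished that cat' is the S spanning 'every cat vanished that cat or a cat'; no single node in the tree dominates exactly the given words.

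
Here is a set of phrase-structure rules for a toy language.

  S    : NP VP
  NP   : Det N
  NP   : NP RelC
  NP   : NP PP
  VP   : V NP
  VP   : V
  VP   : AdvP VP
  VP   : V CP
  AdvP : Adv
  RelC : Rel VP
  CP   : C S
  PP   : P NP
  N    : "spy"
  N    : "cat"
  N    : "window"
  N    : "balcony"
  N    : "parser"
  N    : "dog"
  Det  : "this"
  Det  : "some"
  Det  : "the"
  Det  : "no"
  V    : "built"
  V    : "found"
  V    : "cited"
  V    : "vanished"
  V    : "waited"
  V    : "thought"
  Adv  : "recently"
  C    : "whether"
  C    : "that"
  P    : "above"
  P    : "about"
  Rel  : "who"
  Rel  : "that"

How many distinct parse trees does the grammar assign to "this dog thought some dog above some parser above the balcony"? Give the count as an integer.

The two bracketings:
[S [NP [Det this] [N dog]] [VP [V thought] [NP [NP [Det some] [N dog]] [PP [P above] [NP [NP [Det some] [N parser]] [PP [P above] [NP [Det the] [N balcony]]]]]]]]
[S [NP [Det this] [N dog]] [VP [V thought] [NP [NP [NP [Det some] [N dog]] [PP [P above] [NP [Det some] [N parser]]]] [PP [P above] [NP [Det the] [N balcony]]]]]]
The trees differ in how a recursive rule is bracketed over the same span.

2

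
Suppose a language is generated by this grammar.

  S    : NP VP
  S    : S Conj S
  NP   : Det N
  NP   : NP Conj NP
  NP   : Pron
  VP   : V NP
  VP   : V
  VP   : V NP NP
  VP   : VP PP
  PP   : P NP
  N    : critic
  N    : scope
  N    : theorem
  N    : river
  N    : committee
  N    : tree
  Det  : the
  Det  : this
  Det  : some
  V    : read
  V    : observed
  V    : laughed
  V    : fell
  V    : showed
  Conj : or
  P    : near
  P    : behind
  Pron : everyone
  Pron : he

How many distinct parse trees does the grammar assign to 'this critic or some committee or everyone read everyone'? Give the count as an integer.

2

The two bracketings:
[S [NP [NP [Det this] [N critic]] [Conj or] [NP [NP [Det some] [N committee]] [Conj or] [NP [Pron everyone]]]] [VP [V read] [NP [Pron everyone]]]]
[S [NP [NP [NP [Det this] [N critic]] [Conj or] [NP [Det some] [N committee]]] [Conj or] [NP [Pron everyone]]] [VP [V read] [NP [Pron everyone]]]]
The trees differ in how a recursive rule is bracketed over the same span.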